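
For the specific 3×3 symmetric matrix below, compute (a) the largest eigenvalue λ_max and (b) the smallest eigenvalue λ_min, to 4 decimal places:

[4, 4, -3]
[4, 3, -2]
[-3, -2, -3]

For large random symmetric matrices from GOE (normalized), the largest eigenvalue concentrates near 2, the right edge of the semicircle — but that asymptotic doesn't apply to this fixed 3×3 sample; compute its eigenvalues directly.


Since M is real symmetric, all three eigenvalues are real; they are the roots of det(λI − M) = λ³ − (tr M) λ² + s λ − det M, where s is the sum of the principal 2×2 minors.
tr M = 4 + 3 + (-3) = 4.
s = (4·3 − 4²) + (4·(-3) − (-3)²) + (3·(-3) − (-2)²) = -4 + (-21) + (-13) = -38.
det M (expand along row 1) = 4·(-13) − 4·(-18) + (-3)·1 = 17.
Characteristic polynomial: λ³ − 4λ² − 38λ − 17 = 0.
Substitute λ = y + (tr M)/3 = y + 1.333333 to remove the quadratic term: y³ + p·y + q = 0 with p = s − (tr M)²/3 = -43.333333 and q = −2(tr M)³/27 + (tr M)·s/3 − det M = -72.407407.
Three real roots ⇒ use the trigonometric (Viète) form: r = 2√(−p/3) = 7.601170, φ = arccos(3q/(p·r)) = arccos(0.659480) = 0.850669 rad.
y_k = r·cos(φ/3 − 2πk/3) for k = 0, 1, 2 gives y = 7.297628, -1.807131, -5.490498.
λ_k = y_k + 1.333333 gives λ = 8.6310, -0.4738, -4.1572 (check: the sum is 4.0000 = tr M).

Hence λ_max = 8.6310 and λ_min = -4.1572.


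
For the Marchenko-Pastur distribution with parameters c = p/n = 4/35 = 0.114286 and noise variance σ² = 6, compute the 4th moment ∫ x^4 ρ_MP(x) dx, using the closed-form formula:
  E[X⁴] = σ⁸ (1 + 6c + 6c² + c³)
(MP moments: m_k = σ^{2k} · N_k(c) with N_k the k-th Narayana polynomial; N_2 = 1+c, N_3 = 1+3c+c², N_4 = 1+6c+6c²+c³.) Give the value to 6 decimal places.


E[X⁴] = σ⁸ (1 + 6c + 6c² + c³) (fourth MP moment). With σ² = 6 (so σ⁸ = 1296) and c = 4/35 = 0.114286: E[X⁴] = 1296 · (1 + 6·0.114286 + 6·(0.114286)² + (0.114286)³) = 1296 · 1.765574.

So E[X^4] = 2288.184350.


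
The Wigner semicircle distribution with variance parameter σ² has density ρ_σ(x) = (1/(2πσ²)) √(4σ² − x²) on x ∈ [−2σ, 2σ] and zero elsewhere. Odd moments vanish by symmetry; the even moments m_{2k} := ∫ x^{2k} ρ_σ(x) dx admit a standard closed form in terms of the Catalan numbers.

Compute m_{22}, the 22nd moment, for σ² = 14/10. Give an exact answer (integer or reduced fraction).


By the scaled semicircle moment identity, m_{2k} = σ^{2k} · C_k with k = 11.
C_11 = (1/(k+1)) · C(2k, k) = (1/12) · C(22, 11) = (1/12) · 705432 = 58786.
σ^{2k} = (σ²)^k = (14/10)^11 = 1977326743/48828125.

Therefore m_{22} = σ^{22} · C_11 = (1977326743/48828125) · 58786 = 116239129913998/48828125.


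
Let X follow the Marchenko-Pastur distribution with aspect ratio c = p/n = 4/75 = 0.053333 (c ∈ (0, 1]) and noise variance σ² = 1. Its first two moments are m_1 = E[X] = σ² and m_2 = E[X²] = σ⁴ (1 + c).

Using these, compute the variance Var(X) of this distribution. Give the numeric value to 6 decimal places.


m_1 = E[X] = σ² = 1, so m_1² = 1.
m_2 = E[X²] = σ⁴ (1 + c) = 1 · (1 + 0.053333) = 1 · 1.053333 = 1.053333.
(Note m_2 − m_1² simplifies to c · σ⁴ = 0.053333 · 1.)

Var(X) = m_2 − m_1² = 1.053333 − 1 = 0.053333.


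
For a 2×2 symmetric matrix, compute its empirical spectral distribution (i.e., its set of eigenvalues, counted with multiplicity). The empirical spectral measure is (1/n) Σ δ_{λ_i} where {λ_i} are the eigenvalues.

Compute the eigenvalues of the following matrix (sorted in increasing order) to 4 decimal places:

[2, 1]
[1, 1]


Since M is real symmetric, both eigenvalues are real; they are the roots of det(λI − M) = λ² − (tr M) λ + det M.
tr M = 2 + 1 = 3.
det M = 2·1 − 1² = 2 − 1 = 1.
Characteristic polynomial: λ² − 3λ + 1 = 0.
Discriminant Δ = (tr M)² − 4·det M = 9 − 4 = 5; √Δ = 2.236068.
λ = (tr M ± √Δ)/2 = (3 ± 2.236068)/2, giving (tr M − √Δ)/2 = 0.3820 and (tr M + √Δ)/2 = 2.6180.

Eigenvalues sorted in increasing order: [0.3820, 2.6180].


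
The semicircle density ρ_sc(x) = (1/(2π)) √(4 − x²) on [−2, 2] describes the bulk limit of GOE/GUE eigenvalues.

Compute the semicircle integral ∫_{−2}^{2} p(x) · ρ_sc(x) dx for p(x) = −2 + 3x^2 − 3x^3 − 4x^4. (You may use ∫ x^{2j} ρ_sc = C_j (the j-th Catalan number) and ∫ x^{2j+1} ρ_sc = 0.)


Write p(x) = Σ a_i x^i, split into monomials and integrate each against ρ_sc separately.
Using ∫ x^{2j} ρ_sc = C_j = (1/(j+1)) C(2j, j) (Catalan numbers) and ∫ x^{2j+1} ρ_sc = 0 (odd monomials vanish by symmetry):
  i = 0 (even): a_0 · C_{0} = -2 · 1 = -2
  i = 2 (even): a_2 · C_{1} = 3 · 1 = 3
  i = 3 (odd): ∫ x^3 ρ_sc = 0 (vanishes)
  i = 4 (even): a_4 · C_{2} = -4 · 2 = -8

Summing the contributions: ∫_{−2}^{2} p(x) ρ_sc(x) dx = (-2) + 3 + (-8) = -7.


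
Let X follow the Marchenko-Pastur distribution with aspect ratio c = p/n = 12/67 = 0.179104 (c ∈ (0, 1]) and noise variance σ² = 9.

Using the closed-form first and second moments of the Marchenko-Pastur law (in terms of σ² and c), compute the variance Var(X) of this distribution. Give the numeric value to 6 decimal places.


Recall the MP moments m_1 = E[X] = σ² and m_2 = E[X²] = σ⁴ (1 + c).
m_1 = E[X] = σ² = 9, so m_1² = 81.
m_2 = E[X²] = σ⁴ (1 + c) = 81 · (1 + 0.179104) = 81 · 1.179104 = 95.507463.
(Note m_2 − m_1² simplifies to c · σ⁴ = 0.179104 · 81.)

Var(X) = m_2 − m_1² = 95.507463 − 81 = 14.507463.


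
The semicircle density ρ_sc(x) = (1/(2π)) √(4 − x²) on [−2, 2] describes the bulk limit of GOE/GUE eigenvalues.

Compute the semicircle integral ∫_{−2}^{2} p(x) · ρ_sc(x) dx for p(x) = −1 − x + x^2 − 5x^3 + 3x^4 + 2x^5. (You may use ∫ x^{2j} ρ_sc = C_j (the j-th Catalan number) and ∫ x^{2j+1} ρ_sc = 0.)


Write p(x) = Σ a_i x^i, split into monomials and integrate each against ρ_sc separately.
Using ∫ x^{2j} ρ_sc = C_j = (1/(j+1)) C(2j, j) (Catalan numbers) and ∫ x^{2j+1} ρ_sc = 0 (odd monomials vanish by symmetry):
  i = 0 (even): a_0 · C_{0} = -1 · 1 = -1
  i = 1 (odd): ∫ x^1 ρ_sc = 0 (vanishes)
  i = 2 (even): a_2 · C_{1} = 1 · 1 = 1
  i = 3 (odd): ∫ x^3 ρ_sc = 0 (vanishes)
  i = 4 (even): a_4 · C_{2} = 3 · 2 = 6
  i = 5 (odd): ∫ x^5 ρ_sc = 0 (vanishes)

Summing the contributions: ∫_{−2}^{2} p(x) ρ_sc(x) dx = (-1) + 1 + 6 = 6.


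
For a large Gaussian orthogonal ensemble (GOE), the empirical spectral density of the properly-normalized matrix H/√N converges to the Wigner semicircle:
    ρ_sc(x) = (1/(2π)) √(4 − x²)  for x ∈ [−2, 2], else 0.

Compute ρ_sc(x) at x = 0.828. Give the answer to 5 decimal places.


ρ_sc(x) = (1/(2π)) √(4 − x²). With x = 0.828:
  4 − x² = 4 − (0.828)² = 4 − 0.685584 = 3.314416.
  √(4 − x²) = 1.820554.
  1/(2π) = 0.159155.
  ρ_sc(0.828) = 0.159155 · 1.820554 = 0.289750.

Rounded to 5 decimal places: ρ_sc(0.828) ≈ 0.28975.


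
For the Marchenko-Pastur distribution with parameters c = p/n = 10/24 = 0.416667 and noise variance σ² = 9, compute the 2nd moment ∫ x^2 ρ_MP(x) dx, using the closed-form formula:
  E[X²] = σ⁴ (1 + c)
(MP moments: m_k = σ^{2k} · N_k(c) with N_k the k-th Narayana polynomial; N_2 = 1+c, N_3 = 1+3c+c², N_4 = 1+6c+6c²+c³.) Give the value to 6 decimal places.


E[X²] = σ⁴ (1 + c) (second MP moment). With σ² = 9 (so σ⁴ = 81) and c = 10/24 = 0.416667: E[X²] = 81 · (1 + 0.416667) = 81 · 1.416667.

So E[X^2] = 114.750000.


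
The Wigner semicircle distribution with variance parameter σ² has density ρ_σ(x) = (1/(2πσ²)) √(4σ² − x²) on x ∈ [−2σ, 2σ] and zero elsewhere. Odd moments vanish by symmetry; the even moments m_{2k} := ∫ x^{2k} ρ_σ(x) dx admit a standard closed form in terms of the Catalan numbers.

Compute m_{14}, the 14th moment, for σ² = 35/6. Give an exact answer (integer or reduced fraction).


By the scaled semicircle moment identity, m_{2k} = σ^{2k} · C_k with k = 7.
C_7 = (1/(k+1)) · C(2k, k) = (1/8) · C(14, 7) = (1/8) · 3432 = 429.
σ^{2k} = (σ²)^k = (35/6)^7 = 64339296875/279936.

Therefore m_{14} = σ^{14} · C_7 = (64339296875/279936) · 429 = 9200519453125/93312.


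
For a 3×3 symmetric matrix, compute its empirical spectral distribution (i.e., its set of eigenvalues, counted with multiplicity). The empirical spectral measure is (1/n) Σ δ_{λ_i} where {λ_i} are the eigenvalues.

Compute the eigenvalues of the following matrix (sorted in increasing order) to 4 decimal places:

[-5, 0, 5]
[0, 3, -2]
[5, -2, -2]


Since M is real symmetric, all three eigenvalues are real; they are the roots of det(λI − M) = λ³ − (tr M) λ² + s λ − det M, where s is the sum of the principal 2×2 minors.
tr M = -5 + 3 + (-2) = -4.
s = ((-5)·3 − 0²) + ((-5)·(-2) − 5²) + (3·(-2) − (-2)²) = -15 + (-15) + (-10) = -40.
det M (expand along row 1) = (-5)·(-10) − 0·10 + 5·(-15) = -25.
Characteristic polynomial: λ³ + 4λ² − 40λ + 25 = 0.
Substitute λ = y + (tr M)/3 = y − 1.333333 to remove the quadratic term: y³ + p·y + q = 0 with p = s − (tr M)²/3 = -45.333333 and q = −2(tr M)³/27 + (tr M)·s/3 − det M = 83.074074.
Three real roots ⇒ use the trigonometric (Viète) form: r = 2√(−p/3) = 7.774603, φ = arccos(3q/(p·r)) = arccos(-0.707116) = 2.356208 rad.
y_k = r·cos(φ/3 − 2πk/3) for k = 0, 1, 2 gives y = 5.497449, 2.012249, -7.509699.
λ_k = y_k − 1.333333 gives λ = 4.1641, 0.6789, -8.8430 (check: the sum is -4.0000 = tr M).

Eigenvalues sorted in increasing order: [-8.8430, 0.6789, 4.1641].


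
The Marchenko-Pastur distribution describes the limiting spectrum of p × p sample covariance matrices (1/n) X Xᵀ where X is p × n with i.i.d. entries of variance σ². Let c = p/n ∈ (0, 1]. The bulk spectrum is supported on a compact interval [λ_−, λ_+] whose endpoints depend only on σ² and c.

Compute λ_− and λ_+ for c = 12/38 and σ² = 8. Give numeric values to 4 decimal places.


c = 12/38 = 0.315789; √c = 0.561951.
λ_− = σ² (1 − √c)² = 8 · (1 − 0.561951)² = 8 · (0.438049)² = 1.535092.
λ_+ = σ² (1 + √c)² = 8 · (1 + 0.561951)² = 8 · (1.561951)² = 19.517540.

Rounded to 4 decimal places: λ_− ≈ 1.5351, λ_+ ≈ 19.5175.


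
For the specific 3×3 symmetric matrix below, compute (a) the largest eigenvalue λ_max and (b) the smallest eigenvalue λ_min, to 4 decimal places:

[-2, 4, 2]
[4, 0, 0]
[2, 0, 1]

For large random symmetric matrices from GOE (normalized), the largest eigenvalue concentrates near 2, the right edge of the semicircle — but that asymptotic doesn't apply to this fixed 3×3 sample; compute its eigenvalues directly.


Since M is real symmetric, all three eigenvalues are real; they are the roots of det(λI − M) = λ³ − (tr M) λ² + s λ − det M, where s is the sum of the principal 2×2 minors.
tr M = -2 + 0 + 1 = -1.
s = ((-2)·0 − 4²) + ((-2)·1 − 2²) + (0·1 − 0²) = -16 + (-6) + 0 = -22.
det M (expand along row 1) = (-2)·0 − 4·4 + 2·0 = -16.
Characteristic polynomial: λ³ + λ² − 22λ + 16 = 0.
Substitute λ = y + (tr M)/3 = y − 0.333333 to remove the quadratic term: y³ + p·y + q = 0 with p = s − (tr M)²/3 = -22.333333 and q = −2(tr M)³/27 + (tr M)·s/3 − det M = 23.407407.
Three real roots ⇒ use the trigonometric (Viète) form: r = 2√(−p/3) = 5.456902, φ = arccos(3q/(p·r)) = arccos(-0.576202) = 2.184871 rad.
y_k = r·cos(φ/3 − 2πk/3) for k = 0, 1, 2 gives y = 4.072560, 1.109197, -5.181757.
λ_k = y_k − 0.333333 gives λ = 3.7392, 0.7759, -5.5151 (check: the sum is -1.0000 = tr M).

Hence λ_max = 3.7392 and λ_min = -5.5151.


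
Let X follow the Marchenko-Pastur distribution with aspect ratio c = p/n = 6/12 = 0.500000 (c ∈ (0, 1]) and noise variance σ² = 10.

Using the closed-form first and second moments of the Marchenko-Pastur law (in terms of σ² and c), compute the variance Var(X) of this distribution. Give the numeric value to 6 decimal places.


Recall the MP moments m_1 = E[X] = σ² and m_2 = E[X²] = σ⁴ (1 + c).
m_1 = E[X] = σ² = 10, so m_1² = 100.
m_2 = E[X²] = σ⁴ (1 + c) = 100 · (1 + 0.500000) = 100 · 1.500000 = 150.000000.
(Note m_2 − m_1² simplifies to c · σ⁴ = 0.500000 · 100.)

Var(X) = m_2 − m_1² = 150.000000 − 100 = 50.000000.


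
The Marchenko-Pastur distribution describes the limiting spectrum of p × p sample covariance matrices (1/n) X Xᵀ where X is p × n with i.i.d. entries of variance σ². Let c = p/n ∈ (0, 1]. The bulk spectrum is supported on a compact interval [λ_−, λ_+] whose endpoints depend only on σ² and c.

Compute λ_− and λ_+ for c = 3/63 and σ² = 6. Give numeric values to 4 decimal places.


c = 3/63 = 0.047619; √c = 0.218218.
λ_− = σ² (1 − √c)² = 6 · (1 − 0.218218)² = 6 · (0.781782)² = 3.667100.
λ_+ = σ² (1 + √c)² = 6 · (1 + 0.218218)² = 6 · (1.218218)² = 8.904329.

Rounded to 4 decimal places: λ_− ≈ 3.6671, λ_+ ≈ 8.9043.


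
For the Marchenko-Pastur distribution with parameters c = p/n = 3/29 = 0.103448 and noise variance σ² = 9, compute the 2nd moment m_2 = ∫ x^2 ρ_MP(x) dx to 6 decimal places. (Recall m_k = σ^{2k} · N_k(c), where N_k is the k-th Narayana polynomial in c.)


E[X²] = σ⁴ (1 + c) (second MP moment). With σ² = 9 (so σ⁴ = 81) and c = 3/29 = 0.103448: E[X²] = 81 · (1 + 0.103448) = 81 · 1.103448.

So E[X^2] = 89.379310.


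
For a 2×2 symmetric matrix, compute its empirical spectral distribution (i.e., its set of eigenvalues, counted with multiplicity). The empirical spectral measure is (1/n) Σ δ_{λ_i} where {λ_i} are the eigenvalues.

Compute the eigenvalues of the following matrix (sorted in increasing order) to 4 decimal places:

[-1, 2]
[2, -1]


Since M is real symmetric, both eigenvalues are real; they are the roots of det(λI − M) = λ² − (tr M) λ + det M.
tr M = -1 + (-1) = -2.
det M = (-1)·(-1) − 2² = 1 − 4 = -3.
Characteristic polynomial: λ² + 2λ − 3 = 0.
Discriminant Δ = (tr M)² − 4·det M = 4 − (-12) = 16; √Δ = 4.000000.
λ = (tr M ± √Δ)/2 = (-2 ± 4.000000)/2, giving (tr M − √Δ)/2 = -3.0000 and (tr M + √Δ)/2 = 1.0000.

Eigenvalues sorted in increasing order: [-3.0000, 1.0000].


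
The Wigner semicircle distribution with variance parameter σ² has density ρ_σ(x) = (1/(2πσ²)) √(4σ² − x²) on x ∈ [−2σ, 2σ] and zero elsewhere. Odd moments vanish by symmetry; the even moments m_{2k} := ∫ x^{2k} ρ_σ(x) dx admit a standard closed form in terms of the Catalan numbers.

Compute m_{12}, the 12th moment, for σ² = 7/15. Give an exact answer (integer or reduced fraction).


By the scaled semicircle moment identity, m_{2k} = σ^{2k} · C_k with k = 6.
C_6 = (1/(k+1)) · C(2k, k) = (1/7) · C(12, 6) = (1/7) · 924 = 132.
σ^{2k} = (σ²)^k = (7/15)^6 = 117649/11390625.

Therefore m_{12} = σ^{12} · C_6 = (117649/11390625) · 132 = 5176556/3796875.


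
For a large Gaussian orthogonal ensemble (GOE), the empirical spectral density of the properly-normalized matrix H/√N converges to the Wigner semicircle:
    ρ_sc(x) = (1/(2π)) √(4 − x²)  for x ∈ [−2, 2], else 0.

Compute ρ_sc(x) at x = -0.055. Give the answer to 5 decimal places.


ρ_sc(x) = (1/(2π)) √(4 − x²). With x = -0.055:
  4 − x² = 4 − (-0.055)² = 4 − 0.003025 = 3.996975.
  √(4 − x²) = 1.999244.
  1/(2π) = 0.159155.
  ρ_sc(-0.055) = 0.159155 · 1.999244 = 0.318190.

Rounded to 5 decimal places: ρ_sc(-0.055) ≈ 0.31819.


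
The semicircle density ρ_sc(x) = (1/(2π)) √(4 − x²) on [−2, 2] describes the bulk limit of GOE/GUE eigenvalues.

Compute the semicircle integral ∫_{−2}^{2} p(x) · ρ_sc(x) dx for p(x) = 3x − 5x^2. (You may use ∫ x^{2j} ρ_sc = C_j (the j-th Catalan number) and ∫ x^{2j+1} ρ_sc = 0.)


Write p(x) = Σ a_i x^i, split into monomials and integrate each against ρ_sc separately.
Using ∫ x^{2j} ρ_sc = C_j = (1/(j+1)) C(2j, j) (Catalan numbers) and ∫ x^{2j+1} ρ_sc = 0 (odd monomials vanish by symmetry):
  i = 1 (odd): ∫ x^1 ρ_sc = 0 (vanishes)
  i = 2 (even): a_2 · C_{1} = -5 · 1 = -5

Summing the contributions: ∫_{−2}^{2} p(x) ρ_sc(x) dx = -5.


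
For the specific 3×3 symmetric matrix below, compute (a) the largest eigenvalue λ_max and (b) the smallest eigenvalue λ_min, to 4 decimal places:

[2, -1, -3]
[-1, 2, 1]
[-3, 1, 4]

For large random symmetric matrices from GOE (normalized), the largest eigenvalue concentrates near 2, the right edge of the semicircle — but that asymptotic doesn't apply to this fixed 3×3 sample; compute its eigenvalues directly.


Since M is real symmetric, all three eigenvalues are real; they are the roots of det(λI − M) = λ³ − (tr M) λ² + s λ − det M, where s is the sum of the principal 2×2 minors.
tr M = 2 + 2 + 4 = 8.
s = (2·2 − (-1)²) + (2·4 − (-3)²) + (2·4 − 1²) = 3 + (-1) + 7 = 9.
det M (expand along row 1) = 2·7 − (-1)·(-1) + (-3)·5 = -2.
Characteristic polynomial: λ³ − 8λ² + 9λ + 2 = 0.
Substitute λ = y + (tr M)/3 = y + 2.666667 to remove the quadratic term: y³ + p·y + q = 0 with p = s − (tr M)²/3 = -12.333333 and q = −2(tr M)³/27 + (tr M)·s/3 − det M = -11.925926.
Three real roots ⇒ use the trigonometric (Viète) form: r = 2√(−p/3) = 4.055175, φ = arccos(3q/(p·r)) = arccos(0.715358) = 0.773660 rad.
y_k = r·cos(φ/3 − 2πk/3) for k = 0, 1, 2 gives y = 3.921075, -1.064874, -2.856201.
λ_k = y_k + 2.666667 gives λ = 6.5877, 1.6018, -0.1895 (check: the sum is 8.0000 = tr M).

Hence λ_max = 6.5877 and λ_min = -0.1895.


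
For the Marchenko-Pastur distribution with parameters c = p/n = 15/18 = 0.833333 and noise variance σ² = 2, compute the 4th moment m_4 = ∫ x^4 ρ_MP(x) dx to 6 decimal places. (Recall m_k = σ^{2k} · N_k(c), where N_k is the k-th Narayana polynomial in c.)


E[X⁴] = σ⁸ (1 + 6c + 6c² + c³) (fourth MP moment). With σ² = 2 (so σ⁸ = 16) and c = 15/18 = 0.833333: E[X⁴] = 16 · (1 + 6·0.833333 + 6·(0.833333)² + (0.833333)³) = 16 · 10.745370.

So E[X^4] = 171.925926.


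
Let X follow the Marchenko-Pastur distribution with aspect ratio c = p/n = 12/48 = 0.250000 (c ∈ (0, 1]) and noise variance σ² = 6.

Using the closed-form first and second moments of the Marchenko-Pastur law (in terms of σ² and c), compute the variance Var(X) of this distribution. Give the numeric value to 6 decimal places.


Recall the MP moments m_1 = E[X] = σ² and m_2 = E[X²] = σ⁴ (1 + c).
m_1 = E[X] = σ² = 6, so m_1² = 36.
m_2 = E[X²] = σ⁴ (1 + c) = 36 · (1 + 0.250000) = 36 · 1.250000 = 45.000000.
(Note m_2 − m_1² simplifies to c · σ⁴ = 0.250000 · 36.)

Var(X) = m_2 − m_1² = 45.000000 − 36 = 9.000000.


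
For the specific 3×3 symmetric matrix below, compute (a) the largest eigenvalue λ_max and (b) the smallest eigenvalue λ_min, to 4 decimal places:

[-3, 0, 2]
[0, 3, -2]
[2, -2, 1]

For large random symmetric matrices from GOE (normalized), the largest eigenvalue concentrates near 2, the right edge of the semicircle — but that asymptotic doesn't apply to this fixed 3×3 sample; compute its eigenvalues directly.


Since M is real symmetric, all three eigenvalues are real; they are the roots of det(λI − M) = λ³ − (tr M) λ² + s λ − det M, where s is the sum of the principal 2×2 minors.
tr M = -3 + 3 + 1 = 1.
s = ((-3)·3 − 0²) + ((-3)·1 − 2²) + (3·1 − (-2)²) = -9 + (-7) + (-1) = -17.
det M (expand along row 1) = (-3)·(-1) − 0·4 + 2·(-6) = -9.
Characteristic polynomial: λ³ − λ² − 17λ + 9 = 0.
Substitute λ = y + (tr M)/3 = y + 0.333333 to remove the quadratic term: y³ + p·y + q = 0 with p = s − (tr M)²/3 = -17.333333 and q = −2(tr M)³/27 + (tr M)·s/3 − det M = 3.259259.
Three real roots ⇒ use the trigonometric (Viète) form: r = 2√(−p/3) = 4.807402, φ = arccos(3q/(p·r)) = arccos(-0.117340) = 1.688408 rad.
y_k = r·cos(φ/3 − 2πk/3) for k = 0, 1, 2 gives y = 4.065923, 0.188420, -4.254343.
λ_k = y_k + 0.333333 gives λ = 4.3993, 0.5218, -3.9210 (check: the sum is 1.0000 = tr M).

Hence λ_max = 4.3993 and λ_min = -3.9210.


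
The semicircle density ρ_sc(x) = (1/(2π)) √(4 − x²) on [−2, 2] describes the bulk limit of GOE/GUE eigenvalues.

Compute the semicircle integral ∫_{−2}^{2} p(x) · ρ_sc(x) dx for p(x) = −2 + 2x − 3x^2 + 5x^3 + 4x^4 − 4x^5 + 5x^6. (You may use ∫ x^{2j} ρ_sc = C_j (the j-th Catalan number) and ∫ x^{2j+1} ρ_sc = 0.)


Write p(x) = Σ a_i x^i, split into monomials and integrate each against ρ_sc separately.
Using ∫ x^{2j} ρ_sc = C_j = (1/(j+1)) C(2j, j) (Catalan numbers) and ∫ x^{2j+1} ρ_sc = 0 (odd monomials vanish by symmetry):
  i = 0 (even): a_0 · C_{0} = -2 · 1 = -2
  i = 1 (odd): ∫ x^1 ρ_sc = 0 (vanishes)
  i = 2 (even): a_2 · C_{1} = -3 · 1 = -3
  i = 3 (odd): ∫ x^3 ρ_sc = 0 (vanishes)
  i = 4 (even): a_4 · C_{2} = 4 · 2 = 8
  i = 5 (odd): ∫ x^5 ρ_sc = 0 (vanishes)
  i = 6 (even): a_6 · C_{3} = 5 · 5 = 25

Summing the contributions: ∫_{−2}^{2} p(x) ρ_sc(x) dx = (-2) + (-3) + 8 + 25 = 28.


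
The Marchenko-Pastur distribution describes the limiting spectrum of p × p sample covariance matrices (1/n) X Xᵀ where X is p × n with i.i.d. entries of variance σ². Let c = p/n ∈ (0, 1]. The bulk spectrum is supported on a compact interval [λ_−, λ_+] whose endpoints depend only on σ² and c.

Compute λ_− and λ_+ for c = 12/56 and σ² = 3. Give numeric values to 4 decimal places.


c = 12/56 = 0.214286; √c = 0.462910.
λ_− = σ² (1 − √c)² = 3 · (1 − 0.462910)² = 3 · (0.537090)² = 0.865397.
λ_+ = σ² (1 + √c)² = 3 · (1 + 0.462910)² = 3 · (1.462910)² = 6.420317.

Rounded to 4 decimal places: λ_− ≈ 0.8654, λ_+ ≈ 6.4203.


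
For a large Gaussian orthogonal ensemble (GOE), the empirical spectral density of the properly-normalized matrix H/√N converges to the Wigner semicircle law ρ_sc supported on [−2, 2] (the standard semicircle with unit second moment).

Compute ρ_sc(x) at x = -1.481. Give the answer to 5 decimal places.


ρ_sc(x) = (1/(2π)) √(4 − x²). With x = -1.481:
  4 − x² = 4 − (-1.481)² = 4 − 2.193361 = 1.806639.
  √(4 − x²) = 1.344113.
  1/(2π) = 0.159155.
  ρ_sc(-1.481) = 0.159155 · 1.344113 = 0.213922.

Rounded to 5 decimal places: ρ_sc(-1.481) ≈ 0.21392.


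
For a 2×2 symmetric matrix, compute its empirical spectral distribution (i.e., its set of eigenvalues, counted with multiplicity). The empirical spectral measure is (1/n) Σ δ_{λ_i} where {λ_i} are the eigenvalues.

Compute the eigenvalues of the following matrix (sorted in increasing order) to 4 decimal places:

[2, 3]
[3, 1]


Since M is real symmetric, both eigenvalues are real; they are the roots of det(λI − M) = λ² − (tr M) λ + det M.
tr M = 2 + 1 = 3.
det M = 2·1 − 3² = 2 − 9 = -7.
Characteristic polynomial: λ² − 3λ − 7 = 0.
Discriminant Δ = (tr M)² − 4·det M = 9 − (-28) = 37; √Δ = 6.082763.
λ = (tr M ± √Δ)/2 = (3 ± 6.082763)/2, giving (tr M − √Δ)/2 = -1.5414 and (tr M + √Δ)/2 = 4.5414.

Eigenvalues sorted in increasing order: [-1.5414, 4.5414].


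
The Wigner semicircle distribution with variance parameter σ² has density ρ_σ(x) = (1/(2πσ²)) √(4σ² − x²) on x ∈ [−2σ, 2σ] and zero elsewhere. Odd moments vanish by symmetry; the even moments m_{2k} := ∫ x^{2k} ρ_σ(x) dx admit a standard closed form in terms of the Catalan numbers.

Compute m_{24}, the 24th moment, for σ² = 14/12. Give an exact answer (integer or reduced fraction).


By the scaled semicircle moment identity, m_{2k} = σ^{2k} · C_k with k = 12.
C_12 = (1/(k+1)) · C(2k, k) = (1/13) · C(24, 12) = (1/13) · 2704156 = 208012.
σ^{2k} = (σ²)^k = (14/12)^12 = 13841287201/2176782336.

Therefore m_{24} = σ^{24} · C_12 = (13841287201/2176782336) · 208012 = 719788458313603/544195584.


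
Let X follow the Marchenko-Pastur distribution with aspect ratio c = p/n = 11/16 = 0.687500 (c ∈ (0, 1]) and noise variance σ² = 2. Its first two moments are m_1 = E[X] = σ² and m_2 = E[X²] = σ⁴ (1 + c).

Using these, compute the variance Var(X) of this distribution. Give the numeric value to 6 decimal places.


m_1 = E[X] = σ² = 2, so m_1² = 4.
m_2 = E[X²] = σ⁴ (1 + c) = 4 · (1 + 0.687500) = 4 · 1.687500 = 6.750000.
(Note m_2 − m_1² simplifies to c · σ⁴ = 0.687500 · 4.)

Var(X) = m_2 − m_1² = 6.750000 − 4 = 2.750000.


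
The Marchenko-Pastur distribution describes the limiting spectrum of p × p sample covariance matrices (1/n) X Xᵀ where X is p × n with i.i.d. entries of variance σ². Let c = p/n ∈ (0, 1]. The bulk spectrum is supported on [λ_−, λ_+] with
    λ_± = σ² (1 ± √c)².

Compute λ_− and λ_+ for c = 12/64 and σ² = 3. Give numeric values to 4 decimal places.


c = 12/64 = 0.187500; √c = 0.433013.
λ_− = σ² (1 − √c)² = 3 · (1 − 0.433013)² = 3 · (0.566987)² = 0.964424.
λ_+ = σ² (1 + √c)² = 3 · (1 + 0.433013)² = 3 · (1.433013)² = 6.160576.

Rounded to 4 decimal places: λ_− ≈ 0.9644, λ_+ ≈ 6.1606.


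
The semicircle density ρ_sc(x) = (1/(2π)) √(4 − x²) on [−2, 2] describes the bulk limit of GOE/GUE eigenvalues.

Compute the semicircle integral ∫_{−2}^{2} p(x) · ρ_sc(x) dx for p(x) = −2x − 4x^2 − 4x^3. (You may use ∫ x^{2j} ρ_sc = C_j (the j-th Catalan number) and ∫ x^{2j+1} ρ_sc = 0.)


Write p(x) = Σ a_i x^i, split into monomials and integrate each against ρ_sc separately.
Using ∫ x^{2j} ρ_sc = C_j = (1/(j+1)) C(2j, j) (Catalan numbers) and ∫ x^{2j+1} ρ_sc = 0 (odd monomials vanish by symmetry):
  i = 1 (odd): ∫ x^1 ρ_sc = 0 (vanishes)
  i = 2 (even): a_2 · C_{1} = -4 · 1 = -4
  i = 3 (odd): ∫ x^3 ρ_sc = 0 (vanishes)

Summing the contributions: ∫_{−2}^{2} p(x) ρ_sc(x) dx = -4.


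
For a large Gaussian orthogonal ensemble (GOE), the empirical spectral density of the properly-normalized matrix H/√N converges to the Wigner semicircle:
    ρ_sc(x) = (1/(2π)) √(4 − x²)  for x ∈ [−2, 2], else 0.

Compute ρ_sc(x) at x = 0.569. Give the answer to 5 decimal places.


ρ_sc(x) = (1/(2π)) √(4 − x²). With x = 0.569:
  4 − x² = 4 − (0.569)² = 4 − 0.323761 = 3.676239.
  √(4 − x²) = 1.917352.
  1/(2π) = 0.159155.
  ρ_sc(0.569) = 0.159155 · 1.917352 = 0.305156.

Rounded to 5 decimal places: ρ_sc(0.569) ≈ 0.30516.


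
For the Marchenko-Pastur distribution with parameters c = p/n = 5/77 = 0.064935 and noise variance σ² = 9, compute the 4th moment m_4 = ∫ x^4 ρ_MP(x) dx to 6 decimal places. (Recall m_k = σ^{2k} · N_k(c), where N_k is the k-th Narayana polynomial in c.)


E[X⁴] = σ⁸ (1 + 6c + 6c² + c³) (fourth MP moment). With σ² = 9 (so σ⁸ = 6561) and c = 5/77 = 0.064935: E[X⁴] = 6561 · (1 + 6·0.064935 + 6·(0.064935)² + (0.064935)³) = 6561 · 1.415184.

So E[X^4] = 9285.019392.


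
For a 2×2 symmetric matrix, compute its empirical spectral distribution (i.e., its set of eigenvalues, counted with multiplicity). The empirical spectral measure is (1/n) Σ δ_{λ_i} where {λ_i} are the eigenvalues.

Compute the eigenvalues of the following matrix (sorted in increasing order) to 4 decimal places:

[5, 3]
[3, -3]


Since M is real symmetric, both eigenvalues are real; they are the roots of det(λI − M) = λ² − (tr M) λ + det M.
tr M = 5 + (-3) = 2.
det M = 5·(-3) − 3² = -15 − 9 = -24.
Characteristic polynomial: λ² − 2λ − 24 = 0.
Discriminant Δ = (tr M)² − 4·det M = 4 − (-96) = 100; √Δ = 10.000000.
λ = (tr M ± √Δ)/2 = (2 ± 10.000000)/2, giving (tr M − √Δ)/2 = -4.0000 and (tr M + √Δ)/2 = 6.0000.

Eigenvalues sorted in increasing order: [-4.0000, 6.0000].


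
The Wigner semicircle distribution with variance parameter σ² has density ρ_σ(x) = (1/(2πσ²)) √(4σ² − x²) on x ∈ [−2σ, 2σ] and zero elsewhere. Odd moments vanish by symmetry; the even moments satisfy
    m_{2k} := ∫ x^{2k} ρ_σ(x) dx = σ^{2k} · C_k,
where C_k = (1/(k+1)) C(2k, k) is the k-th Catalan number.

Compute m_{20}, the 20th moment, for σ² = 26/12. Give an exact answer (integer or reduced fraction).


By the scaled semicircle moment identity, m_{2k} = σ^{2k} · C_k with k = 10.
C_10 = (1/(k+1)) · C(2k, k) = (1/11) · C(20, 10) = (1/11) · 184756 = 16796.
σ^{2k} = (σ²)^k = (26/12)^10 = 137858491849/60466176.

Therefore m_{20} = σ^{20} · C_10 = (137858491849/60466176) · 16796 = 578867807273951/15116544.


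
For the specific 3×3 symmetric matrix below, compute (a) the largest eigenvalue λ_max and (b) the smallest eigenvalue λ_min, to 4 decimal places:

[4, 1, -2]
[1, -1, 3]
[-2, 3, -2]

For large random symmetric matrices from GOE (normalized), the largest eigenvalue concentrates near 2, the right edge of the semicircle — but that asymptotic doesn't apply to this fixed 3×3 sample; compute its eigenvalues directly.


Since M is real symmetric, all three eigenvalues are real; they are the roots of det(λI − M) = λ³ − (tr M) λ² + s λ − det M, where s is the sum of the principal 2×2 minors.
tr M = 4 + (-1) + (-2) = 1.
s = (4·(-1) − 1²) + (4·(-2) − (-2)²) + ((-1)·(-2) − 3²) = -5 + (-12) + (-7) = -24.
det M (expand along row 1) = 4·(-7) − 1·4 + (-2)·1 = -34.
Characteristic polynomial: λ³ − λ² − 24λ + 34 = 0.
Substitute λ = y + (tr M)/3 = y + 0.333333 to remove the quadratic term: y³ + p·y + q = 0 with p = s − (tr M)²/3 = -24.333333 and q = −2(tr M)³/27 + (tr M)·s/3 − det M = 25.925926.
Three real roots ⇒ use the trigonometric (Viète) form: r = 2√(−p/3) = 5.696002, φ = arccos(3q/(p·r)) = arccos(-0.561156) = 2.166578 rad.
y_k = r·cos(φ/3 − 2πk/3) for k = 0, 1, 2 gives y = 4.274041, 1.123771, -5.397812.
λ_k = y_k + 0.333333 gives λ = 4.6074, 1.4571, -5.0645 (check: the sum is 1.0000 = tr M).

Hence λ_max = 4.6074 and λ_min = -5.0645.


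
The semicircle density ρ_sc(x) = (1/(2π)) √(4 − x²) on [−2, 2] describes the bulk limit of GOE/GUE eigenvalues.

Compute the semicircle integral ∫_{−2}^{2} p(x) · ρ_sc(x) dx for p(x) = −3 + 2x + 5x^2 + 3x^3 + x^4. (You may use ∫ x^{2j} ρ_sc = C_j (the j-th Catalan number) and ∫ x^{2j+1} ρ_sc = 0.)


Write p(x) = Σ a_i x^i, split into monomials and integrate each against ρ_sc separately.
Using ∫ x^{2j} ρ_sc = C_j = (1/(j+1)) C(2j, j) (Catalan numbers) and ∫ x^{2j+1} ρ_sc = 0 (odd monomials vanish by symmetry):
  i = 0 (even): a_0 · C_{0} = -3 · 1 = -3
  i = 1 (odd): ∫ x^1 ρ_sc = 0 (vanishes)
  i = 2 (even): a_2 · C_{1} = 5 · 1 = 5
  i = 3 (odd): ∫ x^3 ρ_sc = 0 (vanishes)
  i = 4 (even): a_4 · C_{2} = 1 · 2 = 2

Summing the contributions: ∫_{−2}^{2} p(x) ρ_sc(x) dx = (-3) + 5 + 2 = 4.


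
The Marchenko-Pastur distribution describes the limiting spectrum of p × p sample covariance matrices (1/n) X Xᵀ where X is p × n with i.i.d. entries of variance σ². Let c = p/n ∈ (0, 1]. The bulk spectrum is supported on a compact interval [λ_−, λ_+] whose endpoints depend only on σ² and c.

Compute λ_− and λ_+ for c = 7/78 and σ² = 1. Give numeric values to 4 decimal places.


c = 7/78 = 0.089744; √c = 0.299572.
λ_− = σ² (1 − √c)² = 1 · (1 − 0.299572)² = 1 · (0.700428)² = 0.490599.
λ_+ = σ² (1 + √c)² = 1 · (1 + 0.299572)² = 1 · (1.299572)² = 1.688888.

Rounded to 4 decimal places: λ_− ≈ 0.4906, λ_+ ≈ 1.6889.


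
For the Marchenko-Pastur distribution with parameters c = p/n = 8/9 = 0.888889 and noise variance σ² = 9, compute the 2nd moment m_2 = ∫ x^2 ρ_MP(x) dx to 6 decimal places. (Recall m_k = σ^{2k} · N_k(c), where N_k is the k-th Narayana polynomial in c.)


E[X²] = σ⁴ (1 + c) (second MP moment). With σ² = 9 (so σ⁴ = 81) and c = 8/9 = 0.888889: E[X²] = 81 · (1 + 0.888889) = 81 · 1.888889.

So E[X^2] = 153.000000.


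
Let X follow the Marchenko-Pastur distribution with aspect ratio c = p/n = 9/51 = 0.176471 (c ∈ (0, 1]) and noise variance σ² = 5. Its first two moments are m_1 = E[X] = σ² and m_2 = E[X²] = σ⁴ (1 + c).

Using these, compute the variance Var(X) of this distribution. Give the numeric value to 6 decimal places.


m_1 = E[X] = σ² = 5, so m_1² = 25.
m_2 = E[X²] = σ⁴ (1 + c) = 25 · (1 + 0.176471) = 25 · 1.176471 = 29.411765.
(Note m_2 − m_1² simplifies to c · σ⁴ = 0.176471 · 25.)

Var(X) = m_2 − m_1² = 29.411765 − 25 = 4.411765.


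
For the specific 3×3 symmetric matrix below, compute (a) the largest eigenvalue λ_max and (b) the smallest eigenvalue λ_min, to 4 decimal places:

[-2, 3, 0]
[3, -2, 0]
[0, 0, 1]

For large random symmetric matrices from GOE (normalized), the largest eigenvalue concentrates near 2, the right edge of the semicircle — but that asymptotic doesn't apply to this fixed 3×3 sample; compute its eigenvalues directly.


Since M is real symmetric, all three eigenvalues are real; they are the roots of det(λI − M) = λ³ − (tr M) λ² + s λ − det M, where s is the sum of the principal 2×2 minors.
tr M = -2 + (-2) + 1 = -3.
s = ((-2)·(-2) − 3²) + ((-2)·1 − 0²) + ((-2)·1 − 0²) = -5 + (-2) + (-2) = -9.
det M (expand along row 1) = (-2)·(-2) − 3·3 + 0·0 = -5.
Characteristic polynomial: λ³ + 3λ² − 9λ + 5 = 0.
Substitute λ = y + (tr M)/3 = y − 1.000000 to remove the quadratic term: y³ + p·y + q = 0 with p = s − (tr M)²/3 = -12.000000 and q = −2(tr M)³/27 + (tr M)·s/3 − det M = 16.000000.
Three real roots ⇒ use the trigonometric (Viète) form: r = 2√(−p/3) = 4.000000, φ = arccos(3q/(p·r)) = arccos(-1.000000) = 3.141593 rad.
y_k = r·cos(φ/3 − 2πk/3) for k = 0, 1, 2 gives y = 2.000000, 2.000000, -4.000000.
λ_k = y_k − 1.000000 gives λ = 1.0000, 1.0000, -5.0000 (check: the sum is -3.0000 = tr M).

Hence λ_max = 1.0000 and λ_min = -5.0000.


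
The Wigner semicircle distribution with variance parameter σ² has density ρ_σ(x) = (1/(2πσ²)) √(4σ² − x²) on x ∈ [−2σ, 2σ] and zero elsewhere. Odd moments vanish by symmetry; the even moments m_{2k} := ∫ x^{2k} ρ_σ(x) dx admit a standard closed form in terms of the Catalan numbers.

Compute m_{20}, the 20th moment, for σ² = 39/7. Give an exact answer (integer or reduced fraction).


By the scaled semicircle moment identity, m_{2k} = σ^{2k} · C_k with k = 10.
C_10 = (1/(k+1)) · C(2k, k) = (1/11) · C(20, 10) = (1/11) · 184756 = 16796.
σ^{2k} = (σ²)^k = (39/7)^10 = 8140406085191601/282475249.

Therefore m_{20} = σ^{20} · C_10 = (8140406085191601/282475249) · 16796 = 136726260606878130396/282475249.


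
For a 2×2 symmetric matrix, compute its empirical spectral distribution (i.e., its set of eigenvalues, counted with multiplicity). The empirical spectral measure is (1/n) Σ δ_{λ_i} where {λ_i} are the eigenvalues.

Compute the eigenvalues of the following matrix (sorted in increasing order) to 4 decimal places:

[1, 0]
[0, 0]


Since M is real symmetric, both eigenvalues are real; they are the roots of det(λI − M) = λ² − (tr M) λ + det M.
tr M = 1 + 0 = 1.
det M = 1·0 − 0² = 0 − 0 = 0.
Characteristic polynomial: λ² − λ = 0.
Discriminant Δ = (tr M)² − 4·det M = 1 − 0 = 1; √Δ = 1.000000.
λ = (tr M ± √Δ)/2 = (1 ± 1.000000)/2, giving (tr M − √Δ)/2 = 0.0000 and (tr M + √Δ)/2 = 1.0000.

Eigenvalues sorted in increasing order: [0.0000, 1.0000].


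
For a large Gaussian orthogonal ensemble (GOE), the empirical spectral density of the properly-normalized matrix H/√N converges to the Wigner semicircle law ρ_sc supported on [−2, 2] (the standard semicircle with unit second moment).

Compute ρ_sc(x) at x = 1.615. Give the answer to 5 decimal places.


ρ_sc(x) = (1/(2π)) √(4 − x²). With x = 1.615:
  4 − x² = 4 − (1.615)² = 4 − 2.608225 = 1.391775.
  √(4 − x²) = 1.179735.
  1/(2π) = 0.159155.
  ρ_sc(1.615) = 0.159155 · 1.179735 = 0.187761.

Rounded to 5 decimal places: ρ_sc(1.615) ≈ 0.18776.


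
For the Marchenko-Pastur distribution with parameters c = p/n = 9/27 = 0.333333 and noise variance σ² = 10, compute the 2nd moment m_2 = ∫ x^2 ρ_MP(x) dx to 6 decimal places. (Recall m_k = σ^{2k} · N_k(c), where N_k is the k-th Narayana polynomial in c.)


E[X²] = σ⁴ (1 + c) (second MP moment). With σ² = 10 (so σ⁴ = 100) and c = 9/27 = 0.333333: E[X²] = 100 · (1 + 0.333333) = 100 · 1.333333.

So E[X^2] = 133.333333.


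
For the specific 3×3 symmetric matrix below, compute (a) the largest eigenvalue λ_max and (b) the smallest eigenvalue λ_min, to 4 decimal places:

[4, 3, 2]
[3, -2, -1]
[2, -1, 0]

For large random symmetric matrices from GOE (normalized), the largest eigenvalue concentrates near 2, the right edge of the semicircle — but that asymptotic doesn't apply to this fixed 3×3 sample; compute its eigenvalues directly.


Since M is real symmetric, all three eigenvalues are real; they are the roots of det(λI − M) = λ³ − (tr M) λ² + s λ − det M, where s is the sum of the principal 2×2 minors.
tr M = 4 + (-2) + 0 = 2.
s = (4·(-2) − 3²) + (4·0 − 2²) + ((-2)·0 − (-1)²) = -17 + (-4) + (-1) = -22.
det M (expand along row 1) = 4·(-1) − 3·2 + 2·1 = -8.
Characteristic polynomial: λ³ − 2λ² − 22λ + 8 = 0.
Substitute λ = y + (tr M)/3 = y + 0.666667 to remove the quadratic term: y³ + p·y + q = 0 with p = s − (tr M)²/3 = -23.333333 and q = −2(tr M)³/27 + (tr M)·s/3 − det M = -7.259259.
Three real roots ⇒ use the trigonometric (Viète) form: r = 2√(−p/3) = 5.577734, φ = arccos(3q/(p·r)) = arccos(0.167332) = 1.402673 rad.
y_k = r·cos(φ/3 − 2πk/3) for k = 0, 1, 2 gives y = 4.979085, -0.312418, -4.666667.
λ_k = y_k + 0.666667 gives λ = 5.6458, 0.3542, -4.0000 (check: the sum is 2.0000 = tr M).

Hence λ_max = 5.6458 and λ_min = -4.0000.


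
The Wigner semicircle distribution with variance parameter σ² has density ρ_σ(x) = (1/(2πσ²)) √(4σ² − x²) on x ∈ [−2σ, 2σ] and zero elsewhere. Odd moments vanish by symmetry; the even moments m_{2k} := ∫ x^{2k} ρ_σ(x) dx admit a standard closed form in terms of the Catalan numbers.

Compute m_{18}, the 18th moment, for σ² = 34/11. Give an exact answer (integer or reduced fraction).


By the scaled semicircle moment identity, m_{2k} = σ^{2k} · C_k with k = 9.
C_9 = (1/(k+1)) · C(2k, k) = (1/10) · C(18, 9) = (1/10) · 48620 = 4862.
σ^{2k} = (σ²)^k = (34/11)^9 = 60716992766464/2357947691.

Therefore m_{18} = σ^{18} · C_9 = (60716992766464/2357947691) · 4862 = 26836910802777088/214358881.


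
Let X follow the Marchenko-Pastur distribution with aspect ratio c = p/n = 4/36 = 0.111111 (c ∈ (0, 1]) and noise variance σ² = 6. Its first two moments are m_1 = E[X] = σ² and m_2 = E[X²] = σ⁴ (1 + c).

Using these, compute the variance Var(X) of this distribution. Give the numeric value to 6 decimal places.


m_1 = E[X] = σ² = 6, so m_1² = 36.
m_2 = E[X²] = σ⁴ (1 + c) = 36 · (1 + 0.111111) = 36 · 1.111111 = 40.000000.
(Note m_2 − m_1² simplifies to c · σ⁴ = 0.111111 · 36.)

Var(X) = m_2 − m_1² = 40.000000 − 36 = 4.000000.


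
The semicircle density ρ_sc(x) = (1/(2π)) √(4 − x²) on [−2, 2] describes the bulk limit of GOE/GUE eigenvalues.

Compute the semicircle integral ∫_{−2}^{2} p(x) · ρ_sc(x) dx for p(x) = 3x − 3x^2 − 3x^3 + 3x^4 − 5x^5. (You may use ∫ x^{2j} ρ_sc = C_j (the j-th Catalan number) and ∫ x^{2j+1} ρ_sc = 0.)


Write p(x) = Σ a_i x^i, split into monomials and integrate each against ρ_sc separately.
Using ∫ x^{2j} ρ_sc = C_j = (1/(j+1)) C(2j, j) (Catalan numbers) and ∫ x^{2j+1} ρ_sc = 0 (odd monomials vanish by symmetry):
  i = 1 (odd): ∫ x^1 ρ_sc = 0 (vanishes)
  i = 2 (even): a_2 · C_{1} = -3 · 1 = -3
  i = 3 (odd): ∫ x^3 ρ_sc = 0 (vanishes)
  i = 4 (even): a_4 · C_{2} = 3 · 2 = 6
  i = 5 (odd): ∫ x^5 ρ_sc = 0 (vanishes)

Summing the contributions: ∫_{−2}^{2} p(x) ρ_sc(x) dx = (-3) + 6 = 3.


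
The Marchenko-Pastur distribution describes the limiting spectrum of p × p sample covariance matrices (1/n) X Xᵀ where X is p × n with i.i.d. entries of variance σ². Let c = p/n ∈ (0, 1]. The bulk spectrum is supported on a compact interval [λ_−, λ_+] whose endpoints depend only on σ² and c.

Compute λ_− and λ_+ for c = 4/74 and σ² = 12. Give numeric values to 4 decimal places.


c = 4/74 = 0.054054; √c = 0.232495.
λ_− = σ² (1 − √c)² = 12 · (1 − 0.232495)² = 12 · (0.767505)² = 7.068762.
λ_+ = σ² (1 + √c)² = 12 · (1 + 0.232495)² = 12 · (1.232495)² = 18.228535.

Rounded to 4 decimal places: λ_− ≈ 7.0688, λ_+ ≈ 18.2285.
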